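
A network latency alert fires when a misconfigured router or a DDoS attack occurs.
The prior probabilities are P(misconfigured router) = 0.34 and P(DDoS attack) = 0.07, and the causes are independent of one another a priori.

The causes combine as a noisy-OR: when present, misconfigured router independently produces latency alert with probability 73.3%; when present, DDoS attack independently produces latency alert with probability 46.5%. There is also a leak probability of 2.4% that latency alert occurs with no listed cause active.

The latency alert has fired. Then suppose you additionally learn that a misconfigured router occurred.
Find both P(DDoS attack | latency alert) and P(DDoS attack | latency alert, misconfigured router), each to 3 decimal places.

P(DDoS attack | latency alert) ≈ 0.146; P(DDoS attack | latency alert, misconfigured router) ≈ 0.081

Under noisy-OR, P(latency alert | causes) = 1 − (1−0.024)·∏(1−qᵢ) over the active causes.
Enumerate the 4 (misconfigured router, DDoS attack) configurations and weight by the priors:
  P(latency alert) = 0.024·0.66·0.93 + 0.47784·0.66·0.07 + 0.739408·0.34·0.93 + 0.860583·0.34·0.07
        = 0.014731 + 0.022076 + 0.233801 + 0.020482 = 0.291090
Keeping only the DDoS attack-present terms gives 0.042558, so
  P(DDoS attack | latency alert) = 0.042558 / 0.291090 ≈ 0.146

With the extra evidence:
Enumerate both values of DDoS attack and weight by the priors:
  P(latency alert | misconfigured router) = 0.739408*0.93 + 0.860583*0.07
        = 0.687649 + 0.060241 = 0.747890
Configurations with DDoS attack contribute 0.060241, so
  P(DDoS attack | latency alert, misconfigured router) = 0.060241 / 0.747890 ≈ 0.081
Conditioning on misconfigured router lowers the posterior on DDoS attack: the classic explaining-away effect in a common-effect structure.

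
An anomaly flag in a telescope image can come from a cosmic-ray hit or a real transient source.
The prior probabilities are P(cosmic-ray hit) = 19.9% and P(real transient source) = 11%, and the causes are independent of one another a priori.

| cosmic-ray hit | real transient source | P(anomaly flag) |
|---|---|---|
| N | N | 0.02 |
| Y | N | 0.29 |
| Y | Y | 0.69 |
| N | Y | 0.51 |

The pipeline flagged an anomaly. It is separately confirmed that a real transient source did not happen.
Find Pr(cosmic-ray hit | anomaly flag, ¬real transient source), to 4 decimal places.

For the numerator, keep only cosmic-ray hit=true terms: 0.29×0.199 = 0.057710
Denominator P(anomaly flag | ¬real transient source): 0.02×0.801 + 0.29×0.199 = 0.073730
P(cosmic-ray hit | anomaly flag, ¬real transient source) = 0.057710/0.073730 ≈ 0.7827

Pr(cosmic-ray hit | anomaly flag, ¬real transient source) ≈ 0.7827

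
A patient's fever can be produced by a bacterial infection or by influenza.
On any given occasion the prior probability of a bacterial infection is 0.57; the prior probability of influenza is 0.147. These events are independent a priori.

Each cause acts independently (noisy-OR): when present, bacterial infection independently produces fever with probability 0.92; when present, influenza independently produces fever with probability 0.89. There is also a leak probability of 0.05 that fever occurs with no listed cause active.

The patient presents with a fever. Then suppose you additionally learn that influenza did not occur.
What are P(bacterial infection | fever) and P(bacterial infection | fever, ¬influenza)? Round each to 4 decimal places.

P(bacterial infection | fever) ≈ 0.8766; P(bacterial infection | fever, ¬influenza) ≈ 0.9608

Under noisy-OR, P(fever | causes) = 1 − (1−0.05)·∏(1−qᵢ) over the active causes.
By total probability over the 4 (bacterial infection, influenza) configurations:
  P(fever) = 0.05×0.43×0.853 + 0.8955×0.43×0.147 + 0.924×0.57×0.853 + 0.99164×0.57×0.147
        = 0.018340 + 0.056605 + 0.449258 + 0.083090 = 0.607293
Configurations with bacterial infection contribute 0.532348, so
  P(bacterial infection | fever) = 0.532348 / 0.607293 ≈ 0.8766

Now condition on the additional information:
P(fever | ¬influenza) = 0.05*0.43 + 0.924*0.57 = 0.021500 + 0.526680 = 0.548180
The bacterial infection-present share is 0.924*0.57 = 0.526680.
So P(bacterial infection | fever, ¬influenza) = 0.526680/0.548180 ≈ 0.9608.
With influenza excluded, bacterial infection must carry more of the explanatory weight for the fever.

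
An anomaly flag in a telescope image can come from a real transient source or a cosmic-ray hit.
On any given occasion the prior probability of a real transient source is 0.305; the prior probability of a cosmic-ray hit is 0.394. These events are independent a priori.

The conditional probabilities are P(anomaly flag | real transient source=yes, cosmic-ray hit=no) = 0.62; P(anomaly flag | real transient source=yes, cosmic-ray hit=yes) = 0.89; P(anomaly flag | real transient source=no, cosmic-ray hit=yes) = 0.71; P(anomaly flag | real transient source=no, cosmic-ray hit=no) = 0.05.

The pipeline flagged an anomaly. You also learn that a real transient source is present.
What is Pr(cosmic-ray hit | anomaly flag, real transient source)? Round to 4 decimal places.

Pr(cosmic-ray hit | anomaly flag, real transient source) ≈ 0.4828

By total probability over both values of cosmic-ray hit:
  P(anomaly flag | real transient source) = 0.62·0.606 + 0.89·0.394
        = 0.375720 + 0.350660 = 0.726380
The terms with cosmic-ray hit present sum to 0.350660, so
  P(cosmic-ray hit | anomaly flag, real transient source) = 0.350660 / 0.726380 ≈ 0.4828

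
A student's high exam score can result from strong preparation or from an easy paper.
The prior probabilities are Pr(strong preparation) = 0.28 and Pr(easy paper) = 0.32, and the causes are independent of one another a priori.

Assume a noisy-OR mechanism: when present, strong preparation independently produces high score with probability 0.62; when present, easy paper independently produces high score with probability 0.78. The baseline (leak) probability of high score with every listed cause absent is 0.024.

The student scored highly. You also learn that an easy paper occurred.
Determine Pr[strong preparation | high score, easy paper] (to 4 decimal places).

Pr[strong preparation | high score, easy paper] ≈ 0.3126

Under noisy-OR, P(high score | causes) = 1 − (1−0.024)·∏(1−qᵢ) over the active causes.
By total probability over both values of strong preparation:
  P(high score | easy paper) = 0.78528·0.72 + 0.918406·0.28
        = 0.565402 + 0.257154 = 0.822556
Configurations with strong preparation contribute 0.257154, so
  P(strong preparation | high score, easy paper) = 0.257154 / 0.822556 ≈ 0.3126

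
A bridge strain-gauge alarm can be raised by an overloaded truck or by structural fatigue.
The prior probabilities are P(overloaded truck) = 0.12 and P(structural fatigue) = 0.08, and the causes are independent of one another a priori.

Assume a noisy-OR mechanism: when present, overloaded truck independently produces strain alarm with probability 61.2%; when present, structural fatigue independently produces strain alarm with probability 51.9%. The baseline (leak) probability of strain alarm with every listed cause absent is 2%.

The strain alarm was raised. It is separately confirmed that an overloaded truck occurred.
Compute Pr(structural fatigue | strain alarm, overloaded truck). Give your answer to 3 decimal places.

Pr(structural fatigue | strain alarm, overloaded truck) ≈ 0.103

Under noisy-OR, P(strain alarm | causes) = 1 − (1−0.02)·∏(1−qᵢ) over the active causes.
P(strain alarm | overloaded truck) = 0.61976·0.92 + 0.817105·0.08 = 0.570179 + 0.065368 = 0.635547
The structural fatigue-present share is 0.817105·0.08 = 0.065368.
P(structural fatigue | strain alarm, overloaded truck) = 0.065368 / 0.635547 ≈ 0.103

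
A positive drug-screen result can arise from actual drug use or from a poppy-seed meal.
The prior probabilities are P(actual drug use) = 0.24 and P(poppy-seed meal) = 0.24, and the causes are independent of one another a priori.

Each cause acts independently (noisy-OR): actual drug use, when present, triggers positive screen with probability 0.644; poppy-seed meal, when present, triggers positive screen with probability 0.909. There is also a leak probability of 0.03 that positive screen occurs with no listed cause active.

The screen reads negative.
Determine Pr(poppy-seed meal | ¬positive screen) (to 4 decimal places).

Under noisy-OR, P(positive screen | causes) = 1 − (1−0.03)·∏(1−qᵢ) over the active causes.
P(¬positive screen) = 0.97×0.76×0.76 + 0.08827×0.76×0.24 + 0.34532×0.24×0.76 + 0.031424×0.24×0.24 = 0.560272 + 0.016100 + 0.062986 + 0.001810 = 0.641168
Restricting to configurations with poppy-seed meal present: 0.016100 + 0.001810 = 0.017910.
So P(poppy-seed meal | ¬positive screen) = 0.017910/0.641168 ≈ 0.0279.

Pr(poppy-seed meal | ¬positive screen) ≈ 0.0279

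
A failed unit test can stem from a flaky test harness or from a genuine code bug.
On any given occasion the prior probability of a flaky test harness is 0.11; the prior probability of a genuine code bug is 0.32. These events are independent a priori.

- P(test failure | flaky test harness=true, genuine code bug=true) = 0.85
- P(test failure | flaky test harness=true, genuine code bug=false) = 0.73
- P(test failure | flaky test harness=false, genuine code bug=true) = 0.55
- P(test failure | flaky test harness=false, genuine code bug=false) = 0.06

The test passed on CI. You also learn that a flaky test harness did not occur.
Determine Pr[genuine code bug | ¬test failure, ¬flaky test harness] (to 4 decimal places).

Weight on genuine code bug=true, given the evidence: 0.45×0.32 = 0.144000
The normalizing constant is 0.94×0.68 + 0.45×0.32 = 0.783200
P(genuine code bug | ¬test failure, ¬flaky test harness) = 0.144000/0.783200 ≈ 0.1839

Pr[genuine code bug | ¬test failure, ¬flaky test harness] ≈ 0.1839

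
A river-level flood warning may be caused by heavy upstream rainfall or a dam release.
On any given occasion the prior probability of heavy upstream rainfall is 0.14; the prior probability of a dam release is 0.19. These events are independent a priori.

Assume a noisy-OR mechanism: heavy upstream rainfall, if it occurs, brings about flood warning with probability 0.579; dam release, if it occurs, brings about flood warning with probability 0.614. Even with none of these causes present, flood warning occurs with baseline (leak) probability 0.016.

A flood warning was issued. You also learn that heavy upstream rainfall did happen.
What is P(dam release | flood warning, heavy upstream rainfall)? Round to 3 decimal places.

P(dam release | flood warning, heavy upstream rainfall) ≈ 0.252

Under noisy-OR, P(flood warning | causes) = 1 − (1−0.016)·∏(1−qᵢ) over the active causes.
Weight on dam release=true, given the evidence: 0.840094·0.19 = 0.159618
Normalizer over all consistent configurations: 0.585736·0.81 + 0.840094·0.19 = 0.634064
P(dam release | flood warning, heavy upstream rainfall) = 0.159618/0.634064 ≈ 0.252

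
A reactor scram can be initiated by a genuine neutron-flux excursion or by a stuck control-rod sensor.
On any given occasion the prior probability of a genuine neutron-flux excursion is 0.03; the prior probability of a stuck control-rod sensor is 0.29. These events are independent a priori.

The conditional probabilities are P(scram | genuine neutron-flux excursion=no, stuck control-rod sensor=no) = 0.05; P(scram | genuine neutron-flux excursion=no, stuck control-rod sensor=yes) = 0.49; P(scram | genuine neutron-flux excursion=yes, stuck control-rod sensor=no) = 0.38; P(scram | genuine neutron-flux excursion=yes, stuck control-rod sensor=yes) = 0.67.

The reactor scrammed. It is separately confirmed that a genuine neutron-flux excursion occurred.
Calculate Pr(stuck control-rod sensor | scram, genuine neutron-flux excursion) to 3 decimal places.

Pr(stuck control-rod sensor | scram, genuine neutron-flux excursion) ≈ 0.419

P(scram | genuine neutron-flux excursion) = 0.38*0.71 + 0.67*0.29 = 0.269800 + 0.194300 = 0.464100
The stuck control-rod sensor-present share is 0.67*0.29 = 0.194300.
Hence the posterior is 0.194300/0.464100 ≈ 0.419.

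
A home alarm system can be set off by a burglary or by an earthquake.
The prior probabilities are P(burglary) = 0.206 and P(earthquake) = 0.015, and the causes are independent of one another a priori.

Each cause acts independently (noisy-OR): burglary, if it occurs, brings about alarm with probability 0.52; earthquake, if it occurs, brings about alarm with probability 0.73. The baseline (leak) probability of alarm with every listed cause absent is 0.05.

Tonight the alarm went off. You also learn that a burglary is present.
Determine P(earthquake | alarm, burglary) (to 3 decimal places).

P(earthquake | alarm, burglary) ≈ 0.024

Under noisy-OR, P(alarm | causes) = 1 − (1−0.05)·∏(1−qᵢ) over the active causes.
Sum P(alarm|·) weighted by the priors over both values of earthquake:
  P(alarm | burglary) = 0.544·0.985 + 0.87688·0.015
        = 0.535840 + 0.013153 = 0.548993
Configurations with earthquake contribute 0.013153, so
  P(earthquake | alarm, burglary) = 0.013153 / 0.548993 ≈ 0.024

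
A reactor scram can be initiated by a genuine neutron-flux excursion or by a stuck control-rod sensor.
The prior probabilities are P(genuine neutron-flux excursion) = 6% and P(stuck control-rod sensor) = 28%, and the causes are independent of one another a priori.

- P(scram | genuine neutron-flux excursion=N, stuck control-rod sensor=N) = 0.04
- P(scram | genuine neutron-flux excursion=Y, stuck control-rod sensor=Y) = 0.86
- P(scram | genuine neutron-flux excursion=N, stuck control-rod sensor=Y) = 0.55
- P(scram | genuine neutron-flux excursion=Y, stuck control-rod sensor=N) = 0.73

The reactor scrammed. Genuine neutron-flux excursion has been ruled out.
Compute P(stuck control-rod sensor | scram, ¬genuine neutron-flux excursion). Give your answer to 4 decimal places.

Numerator (weight on configurations with stuck control-rod sensor): 0.55×0.28 = 0.154000
The normalizing constant is 0.04×0.72 + 0.55×0.28 = 0.182800
Posterior = 0.154000 / 0.182800 ≈ 0.8425

P(stuck control-rod sensor | scram, ¬genuine neutron-flux excursion) ≈ 0.8425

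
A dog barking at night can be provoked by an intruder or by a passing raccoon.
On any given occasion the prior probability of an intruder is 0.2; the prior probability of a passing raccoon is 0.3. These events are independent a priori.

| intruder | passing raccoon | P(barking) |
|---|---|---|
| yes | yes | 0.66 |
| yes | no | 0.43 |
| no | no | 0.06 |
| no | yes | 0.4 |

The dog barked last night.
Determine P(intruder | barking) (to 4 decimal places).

P(barking) = 0.06·0.8·0.7 + 0.4·0.8·0.3 + 0.43·0.2·0.7 + 0.66·0.2·0.3 = 0.033600 + 0.096000 + 0.060200 + 0.039600 = 0.229400
Of this, 0.099800 comes from 0.060200 + 0.039600 (the intruder=true cases).
Hence the posterior is 0.099800/0.229400 ≈ 0.4350.

P(intruder | barking) ≈ 0.4350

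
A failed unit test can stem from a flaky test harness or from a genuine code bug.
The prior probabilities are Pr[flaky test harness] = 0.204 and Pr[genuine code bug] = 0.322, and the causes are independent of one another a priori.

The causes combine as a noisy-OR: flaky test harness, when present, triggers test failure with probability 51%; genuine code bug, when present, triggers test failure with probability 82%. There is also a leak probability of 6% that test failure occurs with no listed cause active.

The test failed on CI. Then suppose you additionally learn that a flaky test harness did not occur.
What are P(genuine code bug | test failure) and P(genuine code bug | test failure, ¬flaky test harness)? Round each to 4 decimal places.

P(genuine code bug | test failure) ≈ 0.7186; P(genuine code bug | test failure, ¬flaky test harness) ≈ 0.8680

Under noisy-OR, P(test failure | causes) = 1 − (1−0.06)·∏(1−qᵢ) over the active causes.
Enumerate the 4 (flaky test harness, genuine code bug) configurations and weight by the priors:
  P(test failure) = 0.06·0.796·0.678 + 0.8308·0.796·0.322 + 0.5394·0.204·0.678 + 0.917092·0.204·0.322
        = 0.032381 + 0.212944 + 0.074605 + 0.060242 = 0.380172
Configurations with genuine code bug contribute 0.273186, so
  P(genuine code bug | test failure) = 0.273186 / 0.380172 ≈ 0.7186

Now also conditioning on flaky test harness≠true:
P(test failure | ¬flaky test harness) = 0.06·0.678 + 0.8308·0.322 = 0.040680 + 0.267518 = 0.308198
Of this, 0.267518 comes from 0.8308·0.322 (the genuine code bug=true cases).
P(genuine code bug | test failure, ¬flaky test harness) = 0.267518 / 0.308198 ≈ 0.8680
With flaky test harness excluded, genuine code bug must carry more of the explanatory weight for the test failure.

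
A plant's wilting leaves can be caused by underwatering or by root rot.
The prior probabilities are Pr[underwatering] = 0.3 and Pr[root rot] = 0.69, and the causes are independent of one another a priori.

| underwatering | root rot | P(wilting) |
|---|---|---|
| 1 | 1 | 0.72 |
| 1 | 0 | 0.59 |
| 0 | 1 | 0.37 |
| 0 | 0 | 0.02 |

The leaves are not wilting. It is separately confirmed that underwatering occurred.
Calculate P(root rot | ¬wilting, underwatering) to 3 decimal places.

P(root rot | ¬wilting, underwatering) ≈ 0.603

P(¬wilting | underwatering) = 0.41*0.31 + 0.28*0.69 = 0.127100 + 0.193200 = 0.320300
Of this, 0.193200 comes from 0.28*0.69 (the root rot=true cases).
So P(root rot | ¬wilting, underwatering) = 0.193200/0.320300 ≈ 0.603.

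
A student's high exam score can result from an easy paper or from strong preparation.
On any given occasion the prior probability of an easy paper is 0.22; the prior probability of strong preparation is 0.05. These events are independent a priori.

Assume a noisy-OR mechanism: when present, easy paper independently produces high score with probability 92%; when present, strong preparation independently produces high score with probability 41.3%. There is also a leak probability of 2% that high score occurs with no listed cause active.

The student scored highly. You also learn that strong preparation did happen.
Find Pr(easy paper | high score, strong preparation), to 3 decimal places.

Pr(easy paper | high score, strong preparation) ≈ 0.388

Under noisy-OR, P(high score | causes) = 1 − (1−0.02)·∏(1−qᵢ) over the active causes.
For the numerator, keep only easy paper=true terms: 0.953979*0.22 = 0.209875
The normalizing constant is 0.42474*0.78 + 0.953979*0.22 = 0.541172
P(easy paper | high score, strong preparation) = 0.209875/0.541172 ≈ 0.388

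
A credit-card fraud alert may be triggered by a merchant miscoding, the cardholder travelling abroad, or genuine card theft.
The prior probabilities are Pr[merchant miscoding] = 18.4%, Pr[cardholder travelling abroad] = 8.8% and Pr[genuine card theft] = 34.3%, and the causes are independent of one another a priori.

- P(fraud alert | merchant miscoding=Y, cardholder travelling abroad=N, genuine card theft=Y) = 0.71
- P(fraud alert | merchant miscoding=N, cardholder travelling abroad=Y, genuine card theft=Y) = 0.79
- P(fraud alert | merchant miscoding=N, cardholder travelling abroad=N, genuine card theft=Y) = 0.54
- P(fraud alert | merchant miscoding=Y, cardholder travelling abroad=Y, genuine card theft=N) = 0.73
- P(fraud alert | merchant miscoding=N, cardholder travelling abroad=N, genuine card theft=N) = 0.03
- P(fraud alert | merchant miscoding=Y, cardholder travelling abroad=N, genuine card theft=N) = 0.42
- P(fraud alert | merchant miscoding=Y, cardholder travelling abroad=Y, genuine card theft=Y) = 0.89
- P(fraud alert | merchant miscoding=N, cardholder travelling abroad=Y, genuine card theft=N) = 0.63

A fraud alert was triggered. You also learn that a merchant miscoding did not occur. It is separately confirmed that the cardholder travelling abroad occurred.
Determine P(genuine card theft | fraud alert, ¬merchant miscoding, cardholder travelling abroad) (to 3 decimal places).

For the numerator, keep only genuine card theft=true terms: 0.79*0.343 = 0.270970
Denominator P(fraud alert | ¬merchant miscoding, cardholder travelling abroad): 0.63*0.657 + 0.79*0.343 = 0.684880
P(genuine card theft | fraud alert, ¬merchant miscoding, cardholder travelling abroad) = 0.270970/0.684880 ≈ 0.396

P(genuine card theft | fraud alert, ¬merchant miscoding, cardholder travelling abroad) ≈ 0.396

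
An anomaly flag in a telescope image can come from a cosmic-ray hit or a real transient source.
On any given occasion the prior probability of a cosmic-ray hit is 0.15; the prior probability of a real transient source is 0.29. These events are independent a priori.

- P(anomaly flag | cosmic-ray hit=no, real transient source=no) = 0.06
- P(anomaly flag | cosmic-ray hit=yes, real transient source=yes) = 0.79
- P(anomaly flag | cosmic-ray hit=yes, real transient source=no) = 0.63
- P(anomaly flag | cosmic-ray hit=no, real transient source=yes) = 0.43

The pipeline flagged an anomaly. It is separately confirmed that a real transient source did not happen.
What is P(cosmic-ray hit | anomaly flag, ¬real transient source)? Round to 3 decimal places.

P(cosmic-ray hit | anomaly flag, ¬real transient source) ≈ 0.649

P(anomaly flag | ¬real transient source) = 0.06×0.85 + 0.63×0.15 = 0.051000 + 0.094500 = 0.145500
The cosmic-ray hit-present share is 0.63×0.15 = 0.094500.
Hence the posterior is 0.094500/0.145500 ≈ 0.649.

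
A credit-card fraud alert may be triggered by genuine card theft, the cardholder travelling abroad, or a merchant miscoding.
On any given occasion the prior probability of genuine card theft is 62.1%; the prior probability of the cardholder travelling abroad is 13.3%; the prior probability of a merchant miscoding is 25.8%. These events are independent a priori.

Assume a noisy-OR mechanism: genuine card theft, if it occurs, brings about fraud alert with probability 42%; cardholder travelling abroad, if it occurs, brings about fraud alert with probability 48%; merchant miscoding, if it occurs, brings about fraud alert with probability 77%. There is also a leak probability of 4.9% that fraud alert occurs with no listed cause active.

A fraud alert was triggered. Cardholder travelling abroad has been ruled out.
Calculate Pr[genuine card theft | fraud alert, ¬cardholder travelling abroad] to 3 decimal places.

Pr[genuine card theft | fraud alert, ¬cardholder travelling abroad] ≈ 0.794

Under noisy-OR, P(fraud alert | causes) = 1 − (1−0.049)·∏(1−qᵢ) over the active causes.
By total probability over the 4 (genuine card theft, merchant miscoding) configurations:
  P(fraud alert | ¬cardholder travelling abroad) = 0.049*0.379*0.742 + 0.78127*0.379*0.258 + 0.44842*0.621*0.742 + 0.873137*0.621*0.258
        = 0.013780 + 0.076394 + 0.206624 + 0.139892 = 0.436690
Keeping only the genuine card theft-present terms gives 0.346516, so
  P(genuine card theft | fraud alert, ¬cardholder travelling abroad) = 0.346516 / 0.436690 ≈ 0.794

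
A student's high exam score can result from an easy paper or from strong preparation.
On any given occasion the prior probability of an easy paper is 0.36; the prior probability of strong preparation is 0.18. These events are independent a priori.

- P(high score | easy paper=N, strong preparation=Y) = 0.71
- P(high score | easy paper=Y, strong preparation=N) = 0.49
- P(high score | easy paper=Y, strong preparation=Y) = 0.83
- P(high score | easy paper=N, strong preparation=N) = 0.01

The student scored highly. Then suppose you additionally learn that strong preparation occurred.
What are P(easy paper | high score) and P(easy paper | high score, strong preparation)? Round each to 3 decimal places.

P(easy paper | high score) ≈ 0.695; P(easy paper | high score, strong preparation) ≈ 0.397

P(high score) = 0.01·0.64·0.82 + 0.71·0.64·0.18 + 0.49·0.36·0.82 + 0.83·0.36·0.18 = 0.005248 + 0.081792 + 0.144648 + 0.053784 = 0.285472
The easy paper-present share is 0.144648 + 0.053784 = 0.198432.
P(easy paper | high score) = 0.198432 / 0.285472 ≈ 0.695

Now also conditioning on strong preparation=true:
P(high score | strong preparation) = 0.71·0.64 + 0.83·0.36 = 0.454400 + 0.298800 = 0.753200
Of this, 0.298800 comes from 0.83·0.36 (the easy paper=true cases).
Hence the posterior is 0.298800/0.753200 ≈ 0.397.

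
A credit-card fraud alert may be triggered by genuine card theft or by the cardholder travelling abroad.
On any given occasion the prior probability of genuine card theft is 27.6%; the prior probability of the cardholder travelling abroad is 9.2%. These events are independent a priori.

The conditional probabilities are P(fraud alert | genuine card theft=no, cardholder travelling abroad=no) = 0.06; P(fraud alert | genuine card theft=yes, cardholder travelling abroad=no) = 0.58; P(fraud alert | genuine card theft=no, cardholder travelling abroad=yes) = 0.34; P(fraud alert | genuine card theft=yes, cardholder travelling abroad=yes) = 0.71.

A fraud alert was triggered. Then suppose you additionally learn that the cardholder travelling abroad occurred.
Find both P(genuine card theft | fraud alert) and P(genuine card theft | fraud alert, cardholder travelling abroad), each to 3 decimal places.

Numerator (weight on configurations with genuine card theft): 0.145353 + 0.018028 = 0.163381
Normalizer over all consistent configurations: 0.06·0.724·0.908 + 0.34·0.724·0.092 + 0.58·0.276·0.908 + 0.71·0.276·0.092 = 0.225472
P(genuine card theft | fraud alert) = 0.163381/0.225472 ≈ 0.725

With the extra evidence:
Numerator (weight on configurations with genuine card theft): 0.71·0.276 = 0.195960
Denominator P(fraud alert | cardholder travelling abroad): 0.34·0.724 + 0.71·0.276 = 0.442120
Posterior = 0.195960 / 0.442120 ≈ 0.443

P(genuine card theft | fraud alert) ≈ 0.725; P(genuine card theft | fraud alert, cardholder travelling abroad) ≈ 0.443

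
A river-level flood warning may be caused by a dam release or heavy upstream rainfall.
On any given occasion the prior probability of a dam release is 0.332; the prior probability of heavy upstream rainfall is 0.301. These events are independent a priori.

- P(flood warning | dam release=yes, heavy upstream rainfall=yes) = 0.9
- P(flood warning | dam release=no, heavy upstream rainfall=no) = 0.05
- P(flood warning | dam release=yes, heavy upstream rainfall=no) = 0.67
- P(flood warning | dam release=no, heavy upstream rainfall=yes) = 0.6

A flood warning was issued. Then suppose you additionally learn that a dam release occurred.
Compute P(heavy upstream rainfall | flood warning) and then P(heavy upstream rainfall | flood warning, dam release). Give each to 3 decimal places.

P(heavy upstream rainfall | flood warning) ≈ 0.541; P(heavy upstream rainfall | flood warning, dam release) ≈ 0.366

P(flood warning) = 0.05×0.668×0.699 + 0.6×0.668×0.301 + 0.67×0.332×0.699 + 0.9×0.332×0.301 = 0.023347 + 0.120641 + 0.155486 + 0.089939 = 0.389413
Of this, 0.210580 comes from 0.120641 + 0.089939 (the heavy upstream rainfall=true cases).
So P(heavy upstream rainfall | flood warning) = 0.210580/0.389413 ≈ 0.541.

Now condition on the additional information:
Sum P(flood warning|·) weighted by the priors over both values of heavy upstream rainfall:
  P(flood warning | dam release) = 0.67*0.699 + 0.9*0.301
        = 0.468330 + 0.270900 = 0.739230
Configurations with heavy upstream rainfall contribute 0.270900, so
  P(heavy upstream rainfall | flood warning, dam release) = 0.270900 / 0.739230 ≈ 0.366
Conditioning on dam release lowers the posterior on heavy upstream rainfall: the classic explaining-away effect in a common-effect structure.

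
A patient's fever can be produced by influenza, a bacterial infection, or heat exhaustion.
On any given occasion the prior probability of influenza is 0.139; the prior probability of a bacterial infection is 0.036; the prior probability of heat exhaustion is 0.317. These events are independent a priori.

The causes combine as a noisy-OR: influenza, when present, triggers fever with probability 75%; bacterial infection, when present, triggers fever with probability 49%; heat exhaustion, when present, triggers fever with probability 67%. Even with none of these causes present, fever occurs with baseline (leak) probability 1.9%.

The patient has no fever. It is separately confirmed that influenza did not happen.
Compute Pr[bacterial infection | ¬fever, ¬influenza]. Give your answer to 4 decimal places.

Pr[bacterial infection | ¬fever, ¬influenza] ≈ 0.0187

Under noisy-OR, P(fever | causes) = 1 − (1−0.019)·∏(1−qᵢ) over the active causes.
P(¬fever | ¬influenza) = 0.981·0.964·0.683 + 0.32373·0.964·0.317 + 0.50031·0.036·0.683 + 0.165102·0.036·0.317 = 0.645902 + 0.098928 + 0.012302 + 0.001884 = 0.759016
Restricting to configurations with bacterial infection present: 0.012302 + 0.001884 = 0.014186.
P(bacterial infection | ¬fever, ¬influenza) = 0.014186 / 0.759016 ≈ 0.0187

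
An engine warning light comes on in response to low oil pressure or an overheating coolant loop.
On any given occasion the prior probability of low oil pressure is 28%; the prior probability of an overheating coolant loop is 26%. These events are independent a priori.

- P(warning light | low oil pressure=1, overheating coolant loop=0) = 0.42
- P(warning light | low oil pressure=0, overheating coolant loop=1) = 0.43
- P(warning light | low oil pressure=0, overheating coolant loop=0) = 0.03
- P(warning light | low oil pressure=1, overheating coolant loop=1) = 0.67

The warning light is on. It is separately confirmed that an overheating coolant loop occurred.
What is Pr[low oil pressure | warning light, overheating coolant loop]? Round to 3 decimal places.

Pr[low oil pressure | warning light, overheating coolant loop] ≈ 0.377

Sum P(warning light|·) weighted by the priors over both values of low oil pressure:
  P(warning light | overheating coolant loop) = 0.43*0.72 + 0.67*0.28
        = 0.309600 + 0.187600 = 0.497200
The terms with low oil pressure present sum to 0.187600, so
  P(low oil pressure | warning light, overheating coolant loop) = 0.187600 / 0.497200 ≈ 0.377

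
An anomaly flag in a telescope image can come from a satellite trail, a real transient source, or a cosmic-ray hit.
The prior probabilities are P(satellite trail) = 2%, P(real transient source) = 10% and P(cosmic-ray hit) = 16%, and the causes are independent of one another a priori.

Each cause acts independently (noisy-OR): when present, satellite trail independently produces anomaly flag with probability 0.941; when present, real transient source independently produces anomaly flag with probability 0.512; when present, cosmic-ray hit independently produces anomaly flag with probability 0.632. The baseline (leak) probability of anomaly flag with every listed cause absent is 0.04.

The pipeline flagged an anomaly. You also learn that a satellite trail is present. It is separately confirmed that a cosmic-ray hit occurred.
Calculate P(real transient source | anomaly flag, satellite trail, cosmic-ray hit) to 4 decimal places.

P(real transient source | anomaly flag, satellite trail, cosmic-ray hit) ≈ 0.1010

Under noisy-OR, P(anomaly flag | causes) = 1 − (1−0.04)·∏(1−qᵢ) over the active causes.
P(anomaly flag | satellite trail, cosmic-ray hit) = 0.979156*0.9 + 0.989828*0.1 = 0.881240 + 0.098983 = 0.980223
Restricting to configurations with real transient source present: 0.989828*0.1 = 0.098983.
Hence the posterior is 0.098983/0.980223 ≈ 0.1010.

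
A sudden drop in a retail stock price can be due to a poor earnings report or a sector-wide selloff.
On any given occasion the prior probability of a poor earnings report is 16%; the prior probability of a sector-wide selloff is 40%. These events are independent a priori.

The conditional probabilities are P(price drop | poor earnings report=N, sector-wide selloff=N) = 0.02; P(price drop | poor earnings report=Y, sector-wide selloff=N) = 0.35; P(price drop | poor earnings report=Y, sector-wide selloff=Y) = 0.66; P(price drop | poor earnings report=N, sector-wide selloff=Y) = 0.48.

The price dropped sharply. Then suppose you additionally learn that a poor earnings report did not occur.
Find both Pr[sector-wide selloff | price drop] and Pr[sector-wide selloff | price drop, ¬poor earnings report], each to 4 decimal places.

P(price drop) = 0.02*0.84*0.6 + 0.48*0.84*0.4 + 0.35*0.16*0.6 + 0.66*0.16*0.4 = 0.010080 + 0.161280 + 0.033600 + 0.042240 = 0.247200
The sector-wide selloff-present share is 0.161280 + 0.042240 = 0.203520.
P(sector-wide selloff | price drop) = 0.203520 / 0.247200 ≈ 0.8233

Now also conditioning on poor earnings report≠true:
P(price drop | ¬poor earnings report) = 0.02·0.6 + 0.48·0.4 = 0.012000 + 0.192000 = 0.204000
The sector-wide selloff-present share is 0.48·0.4 = 0.192000.
So P(sector-wide selloff | price drop, ¬poor earnings report) = 0.192000/0.204000 ≈ 0.9412.
With poor earnings report excluded, sector-wide selloff must carry more of the explanatory weight for the price drop.

Pr[sector-wide selloff | price drop] ≈ 0.8233; Pr[sector-wide selloff | price drop, ¬poor earnings report] ≈ 0.9412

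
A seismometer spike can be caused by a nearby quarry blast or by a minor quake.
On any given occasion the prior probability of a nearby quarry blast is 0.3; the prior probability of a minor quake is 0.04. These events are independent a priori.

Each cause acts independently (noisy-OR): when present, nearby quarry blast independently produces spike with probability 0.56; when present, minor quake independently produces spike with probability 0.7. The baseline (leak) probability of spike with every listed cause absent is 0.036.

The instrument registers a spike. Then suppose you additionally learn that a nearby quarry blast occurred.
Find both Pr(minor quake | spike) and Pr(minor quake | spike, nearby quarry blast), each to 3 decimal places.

Pr(minor quake | spike) ≈ 0.138; Pr(minor quake | spike, nearby quarry blast) ≈ 0.059

Under noisy-OR, P(spike | causes) = 1 − (1−0.036)·∏(1−qᵢ) over the active causes.
P(spike) = 0.036*0.7*0.96 + 0.7108*0.7*0.04 + 0.57584*0.3*0.96 + 0.872752*0.3*0.04 = 0.024192 + 0.019902 + 0.165842 + 0.010473 = 0.220409
The minor quake-present share is 0.019902 + 0.010473 = 0.030375.
Hence the posterior is 0.030375/0.220409 ≈ 0.138.

With the extra evidence:
P(spike | nearby quarry blast) = 0.57584·0.96 + 0.872752·0.04 = 0.552806 + 0.034910 = 0.587716
Of this, 0.034910 comes from 0.872752·0.04 (the minor quake=true cases).
So P(minor quake | spike, nearby quarry blast) = 0.034910/0.587716 ≈ 0.059.
— nearby quarry blast explains away the evidence for minor quake.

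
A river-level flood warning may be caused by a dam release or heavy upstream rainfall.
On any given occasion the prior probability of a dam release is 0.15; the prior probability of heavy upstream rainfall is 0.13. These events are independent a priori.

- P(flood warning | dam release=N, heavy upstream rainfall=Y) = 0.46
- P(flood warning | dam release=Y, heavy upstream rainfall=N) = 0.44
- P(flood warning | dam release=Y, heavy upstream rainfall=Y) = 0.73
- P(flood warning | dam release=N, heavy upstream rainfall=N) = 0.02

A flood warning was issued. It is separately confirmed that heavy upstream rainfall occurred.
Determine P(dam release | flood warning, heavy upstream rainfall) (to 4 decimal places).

Weight on dam release=true, given the evidence: 0.73·0.15 = 0.109500
Normalizer over all consistent configurations: 0.46·0.85 + 0.73·0.15 = 0.500500
P(dam release | flood warning, heavy upstream rainfall) = 0.109500/0.500500 ≈ 0.2188

P(dam release | flood warning, heavy upstream rainfall) ≈ 0.2188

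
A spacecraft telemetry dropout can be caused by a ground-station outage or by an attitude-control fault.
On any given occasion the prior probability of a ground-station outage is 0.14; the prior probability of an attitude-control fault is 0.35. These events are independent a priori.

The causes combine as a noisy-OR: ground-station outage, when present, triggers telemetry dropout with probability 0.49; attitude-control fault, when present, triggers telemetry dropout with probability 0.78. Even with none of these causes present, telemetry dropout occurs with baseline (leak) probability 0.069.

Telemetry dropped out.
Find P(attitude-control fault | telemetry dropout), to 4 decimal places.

P(attitude-control fault | telemetry dropout) ≈ 0.7663

Under noisy-OR, P(telemetry dropout | causes) = 1 − (1−0.069)·∏(1−qᵢ) over the active causes.
For the numerator, keep only attitude-control fault=true terms: 0.239349 + 0.043882 = 0.283231
Denominator P(telemetry dropout): 0.069×0.86×0.65 + 0.79518×0.86×0.35 + 0.52519×0.14×0.65 + 0.895542×0.14×0.35 = 0.369594
Posterior = 0.283231 / 0.369594 ≈ 0.7663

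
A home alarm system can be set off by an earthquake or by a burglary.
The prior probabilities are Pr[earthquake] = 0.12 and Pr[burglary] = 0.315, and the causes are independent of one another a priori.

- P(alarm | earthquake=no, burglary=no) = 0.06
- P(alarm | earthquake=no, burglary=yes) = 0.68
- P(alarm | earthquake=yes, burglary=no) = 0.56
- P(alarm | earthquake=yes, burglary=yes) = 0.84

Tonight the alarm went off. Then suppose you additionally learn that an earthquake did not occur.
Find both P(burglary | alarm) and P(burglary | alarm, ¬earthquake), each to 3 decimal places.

For the numerator, keep only burglary=true terms: 0.188496 + 0.031752 = 0.220248
Denominator P(alarm): 0.06*0.88*0.685 + 0.68*0.88*0.315 + 0.56*0.12*0.685 + 0.84*0.12*0.315 = 0.302448
P(burglary | alarm) = 0.220248/0.302448 ≈ 0.728

With the extra evidence:
Weight on burglary=true, given the evidence: 0.68·0.315 = 0.214200
The normalizing constant is 0.06·0.685 + 0.68·0.315 = 0.255300
Posterior = 0.214200 / 0.255300 ≈ 0.839
Ruling out earthquake raises the posterior on burglary — the flip side of explaining away.

P(burglary | alarm) ≈ 0.728; P(burglary | alarm, ¬earthquake) ≈ 0.839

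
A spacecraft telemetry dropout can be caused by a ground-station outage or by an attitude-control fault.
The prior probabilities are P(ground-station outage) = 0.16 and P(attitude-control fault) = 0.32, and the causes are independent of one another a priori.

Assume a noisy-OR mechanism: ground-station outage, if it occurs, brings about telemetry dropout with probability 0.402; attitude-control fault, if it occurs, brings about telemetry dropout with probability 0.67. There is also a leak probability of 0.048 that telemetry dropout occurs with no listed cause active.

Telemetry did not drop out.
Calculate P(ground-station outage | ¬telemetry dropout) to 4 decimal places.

Under noisy-OR, P(telemetry dropout | causes) = 1 − (1−0.048)·∏(1−qᵢ) over the active causes.
P(¬telemetry dropout) = 0.952*0.84*0.68 + 0.31416*0.84*0.32 + 0.569296*0.16*0.68 + 0.187868*0.16*0.32 = 0.543782 + 0.084446 + 0.061939 + 0.009619 = 0.699786
Restricting to configurations with ground-station outage present: 0.061939 + 0.009619 = 0.071558.
P(ground-station outage | ¬telemetry dropout) = 0.071558 / 0.699786 ≈ 0.1023

P(ground-station outage | ¬telemetry dropout) ≈ 0.1023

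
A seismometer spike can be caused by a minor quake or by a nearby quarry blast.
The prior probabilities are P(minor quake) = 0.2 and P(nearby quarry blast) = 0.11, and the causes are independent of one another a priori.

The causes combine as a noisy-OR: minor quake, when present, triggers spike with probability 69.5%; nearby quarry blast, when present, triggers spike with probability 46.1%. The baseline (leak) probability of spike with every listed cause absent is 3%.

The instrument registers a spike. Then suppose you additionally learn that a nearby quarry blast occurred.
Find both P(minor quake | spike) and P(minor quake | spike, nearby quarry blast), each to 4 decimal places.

Under noisy-OR, P(spike | causes) = 1 − (1−0.03)·∏(1−qᵢ) over the active causes.
P(spike) = 0.03×0.8×0.89 + 0.47717×0.8×0.11 + 0.70415×0.2×0.89 + 0.840537×0.2×0.11 = 0.021360 + 0.041991 + 0.125339 + 0.018492 = 0.207182
The minor quake-present share is 0.125339 + 0.018492 = 0.143831.
P(minor quake | spike) = 0.143831 / 0.207182 ≈ 0.6942

Now also conditioning on nearby quarry blast=true:
P(spike | nearby quarry blast) = 0.47717*0.8 + 0.840537*0.2 = 0.381736 + 0.168107 = 0.549843
Restricting to configurations with minor quake present: 0.840537*0.2 = 0.168107.
So P(minor quake | spike, nearby quarry blast) = 0.168107/0.549843 ≈ 0.3057.
— nearby quarry blast explains away the evidence for minor quake.

P(minor quake | spike) ≈ 0.6942; P(minor quake | spike, nearby quarry blast) ≈ 0.3057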